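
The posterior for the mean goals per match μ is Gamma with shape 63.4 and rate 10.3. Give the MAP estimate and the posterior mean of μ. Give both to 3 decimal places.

Mode = (α−1)/β = 62.4/10.3 = 6.058.
Mean = α/β = 63.4/10.3 = 6.155.
Mean > mode: the posterior has a right tail.

μ_MAP = 6.058, E[μ|data] = 6.155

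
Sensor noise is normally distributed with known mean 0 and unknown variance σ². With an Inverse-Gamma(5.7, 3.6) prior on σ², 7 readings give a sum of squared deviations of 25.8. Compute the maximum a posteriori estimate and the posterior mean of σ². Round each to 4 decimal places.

Posterior: Inverse-Gamma(shape = 5.7+7/2 = 9.2, scale = 3.6+25.8/2 = 16.5).
Mode = β/(α+1) = 16.5/10.2 = 1.6176.
Mean = β/(α−1) = 16.5/8.2 = 2.0122.

maximum a posteriori estimate = 1.6176, posterior mean = 2.0122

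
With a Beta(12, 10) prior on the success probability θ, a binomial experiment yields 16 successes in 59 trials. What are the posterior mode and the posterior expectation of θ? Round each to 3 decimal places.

Posterior: Beta(12+16, 10+43) = Beta(28, 53).
Mode = (28−1)/(28+53−2) = 27/79 = 0.342.
Mean = 28/(28+53) = 28/81 = 0.346.
The mean is pulled above the mode by the posterior's right skew.

MAP = 0.342; posterior mean = 0.346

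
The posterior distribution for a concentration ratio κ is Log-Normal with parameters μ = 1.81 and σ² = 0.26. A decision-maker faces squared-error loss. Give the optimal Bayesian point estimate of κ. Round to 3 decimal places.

Mode = exp(μ − σ²) = exp(1.55) = 4.711.
Mean = exp(μ + σ²/2) = exp(1.940) = 6.959.
Squared-error loss ⇒ the optimal estimator is the posterior mean.

6.959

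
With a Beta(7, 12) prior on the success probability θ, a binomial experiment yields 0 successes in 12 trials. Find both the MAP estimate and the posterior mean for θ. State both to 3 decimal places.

Posterior: Beta(7+0, 12+12) = Beta(7, 24).
Mode = (7−1)/(7+24−2) = 6/29 = 0.207.
Mean = 7/(7+24) = 7/31 = 0.226.
The mean is pulled above the mode by the posterior's right skew.

MAP estimate = 0.207, posterior mean = 0.226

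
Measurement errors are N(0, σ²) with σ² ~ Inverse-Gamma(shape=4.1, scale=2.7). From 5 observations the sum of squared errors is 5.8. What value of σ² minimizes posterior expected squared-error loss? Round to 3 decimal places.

Posterior: Inverse-Gamma(shape = 4.1+5/2 = 6.6, scale = 2.7+5.8/2 = 5.6).
Mode = β/(α+1) = 5.6/7.6 = 0.737.
Mean = β/(α−1) = 5.6/5.6 = 1.000.
Squared-error loss ⇒ the optimal estimator is the posterior mean.

1.000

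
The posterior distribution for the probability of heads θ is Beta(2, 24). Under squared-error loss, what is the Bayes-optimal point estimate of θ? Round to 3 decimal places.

0.077

Mode = (2−1)/(2+24−2) = 1/24 = 0.042.
Mean = 2/(2+24) = 2/26 = 0.077.
Squared-error loss ⇒ the optimal estimator is the posterior mean.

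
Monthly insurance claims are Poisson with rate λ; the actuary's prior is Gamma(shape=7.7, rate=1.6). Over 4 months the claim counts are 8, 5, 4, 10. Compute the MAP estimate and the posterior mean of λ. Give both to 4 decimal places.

MAP: 6.0179. Posterior mean: 6.1964.

Σ counts = 27. Posterior: Gamma(shape = 7.7+27 = 34.7, rate = 1.6+4 = 5.6).
Mode = (α−1)/β = 33.7/5.6 = 6.0179.
Mean = α/β = 34.7/5.6 = 6.1964.
The posterior is right-skewed, so the mean exceeds the mode.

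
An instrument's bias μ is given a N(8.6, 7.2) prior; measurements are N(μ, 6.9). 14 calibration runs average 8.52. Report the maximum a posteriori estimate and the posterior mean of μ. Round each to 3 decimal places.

Posterior for μ is Normal. Precision-weighted mean: (1/7.2·8.6 + 14/6.9·8.52) / (1/7.2 + 14/6.9) = 8.525.
A Normal posterior is symmetric, so mode = mean.

MAP = 8.525; posterior mean = 8.525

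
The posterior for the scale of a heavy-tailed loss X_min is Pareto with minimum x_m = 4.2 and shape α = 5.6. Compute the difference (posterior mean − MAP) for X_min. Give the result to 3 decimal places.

0.913

The Pareto density is strictly decreasing on [x_m, ∞), so the mode is x_m = 4.200.
Mean = α·x_m/(α−1) = 5.6·4.2/4.6 = 5.113.
Difference = 5.113 − 4.200 = 0.913.
The mean is pulled above the mode by the posterior's right skew.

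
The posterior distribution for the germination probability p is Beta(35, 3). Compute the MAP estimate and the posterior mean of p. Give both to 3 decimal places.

MAP estimate = 0.944, posterior mean = 0.921

Mode = (35−1)/(35+3−2) = 34/36 = 0.944.
Mean = 35/(35+3) = 35/38 = 0.921.
Left-skewed posterior ⇒ mean < mode.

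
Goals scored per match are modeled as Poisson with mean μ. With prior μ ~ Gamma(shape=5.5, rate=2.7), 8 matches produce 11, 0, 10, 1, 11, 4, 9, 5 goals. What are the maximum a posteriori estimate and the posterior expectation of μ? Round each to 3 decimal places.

Σ counts = 51. Posterior: Gamma(shape = 5.5+51 = 56.5, rate = 2.7+8 = 10.7).
Mode = (α−1)/β = 55.5/10.7 = 5.187.
Mean = α/β = 56.5/10.7 = 5.280.

MAP = 5.187, posterior mean = 5.280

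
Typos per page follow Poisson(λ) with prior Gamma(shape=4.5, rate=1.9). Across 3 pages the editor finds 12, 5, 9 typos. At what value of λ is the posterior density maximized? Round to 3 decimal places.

Σ counts = 26. Posterior: Gamma(shape = 4.5+26 = 30.5, rate = 1.9+3 = 4.9).
Mode = (α−1)/β = 29.5/4.9 = 6.020.
Mean = α/β = 30.5/4.9 = 6.224.
This is the posterior mode — the MAP estimate.

6.020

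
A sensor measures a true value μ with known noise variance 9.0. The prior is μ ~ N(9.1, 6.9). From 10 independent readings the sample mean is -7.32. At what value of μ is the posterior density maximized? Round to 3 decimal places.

-5.425

Posterior for μ is Normal. Precision-weighted mean: (1/6.9·9.1 + 10/9.0·-7.32) / (1/6.9 + 10/9.0) = -5.425.
A Normal posterior is symmetric, so mode = mean.
This is the posterior mode — the MAP estimate.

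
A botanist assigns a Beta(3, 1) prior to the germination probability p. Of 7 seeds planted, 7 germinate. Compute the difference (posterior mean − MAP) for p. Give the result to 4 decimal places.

Posterior: Beta(3+7, 1+0) = Beta(10, 1).
Since β = 1 ≤ 1 and α > 1, the Beta density is monotone increasing on [0,1]; the mode is at 1.
Mean = 10/(10+1) = 0.9091.
Difference = 0.9091 − 1.0000 = -0.0909.
The mean is pulled below the mode by the posterior's left skew.

-0.0909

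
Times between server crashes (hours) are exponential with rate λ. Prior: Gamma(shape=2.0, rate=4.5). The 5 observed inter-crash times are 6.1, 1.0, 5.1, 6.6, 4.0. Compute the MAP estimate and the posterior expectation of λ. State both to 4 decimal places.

Σ times = 22.8. Posterior: Gamma(shape = 2.0+5 = 7.0, rate = 4.5+22.8 = 27.3).
Mode = (α−1)/β = 6.0/27.3 = 0.2198.
Mean = α/β = 7.0/27.3 = 0.2564.
The mean is pulled above the mode by the posterior's right skew.

MAP estimate = 0.2198, posterior expectation = 0.2564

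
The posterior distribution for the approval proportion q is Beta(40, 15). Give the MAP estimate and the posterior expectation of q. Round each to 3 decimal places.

Mode = (40−1)/(40+15−2) = 39/53 = 0.736.
Mean = 40/(40+15) = 40/55 = 0.727.
Mode > mean: the posterior has a left tail.

MAP: 0.736. Posterior mean: 0.727.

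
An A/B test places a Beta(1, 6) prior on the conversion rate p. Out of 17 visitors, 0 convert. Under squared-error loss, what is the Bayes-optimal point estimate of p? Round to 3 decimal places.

Posterior: Beta(1+0, 6+17) = Beta(1, 23).
Since α = 1 ≤ 1 and β > 1, the Beta density is monotone decreasing on [0,1]; the mode is at 0.
Mean = 1/(1+23) = 0.042.
Squared-error loss ⇒ the optimal estimator is the posterior mean.

0.042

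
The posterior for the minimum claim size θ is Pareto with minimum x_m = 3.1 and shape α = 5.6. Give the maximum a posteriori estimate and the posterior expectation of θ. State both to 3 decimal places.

θ_MAP = 3.100, E[θ|data] = 3.774

The Pareto density is strictly decreasing on [x_m, ∞), so the mode is x_m = 3.100.
Mean = α·x_m/(α−1) = 5.6·3.1/4.6 = 3.774.
Right-skewed posterior ⇒ mode < mean.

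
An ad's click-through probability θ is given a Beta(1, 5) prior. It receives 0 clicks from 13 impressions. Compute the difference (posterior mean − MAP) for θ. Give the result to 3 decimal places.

Posterior: Beta(1+0, 5+13) = Beta(1, 18).
Since α = 1 ≤ 1 and β > 1, the Beta density is monotone decreasing on [0,1]; the mode is at 0.
Mean = 1/(1+18) = 0.053.
Difference = 0.053 − 0.000 = 0.053.
Right-skewed posterior ⇒ mode < mean.

0.053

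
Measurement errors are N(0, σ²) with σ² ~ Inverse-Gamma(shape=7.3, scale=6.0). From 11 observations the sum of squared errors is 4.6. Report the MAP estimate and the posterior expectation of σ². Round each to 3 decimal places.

σ²_MAP = 0.601, E[σ²|data] = 0.703

Posterior: Inverse-Gamma(shape = 7.3+11/2 = 12.8, scale = 6.0+4.6/2 = 8.3).
Mode = β/(α+1) = 8.3/13.8 = 0.601.
Mean = β/(α−1) = 8.3/11.8 = 0.703.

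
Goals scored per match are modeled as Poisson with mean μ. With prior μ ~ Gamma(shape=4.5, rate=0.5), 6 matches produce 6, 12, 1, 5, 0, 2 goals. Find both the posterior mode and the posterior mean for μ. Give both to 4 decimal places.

Σ counts = 26. Posterior: Gamma(shape = 4.5+26 = 30.5, rate = 0.5+6 = 6.5).
Mode = (α−1)/β = 29.5/6.5 = 4.5385.
Mean = α/β = 30.5/6.5 = 4.6923.

μ_MAP = 4.5385, E[μ|data] = 4.6923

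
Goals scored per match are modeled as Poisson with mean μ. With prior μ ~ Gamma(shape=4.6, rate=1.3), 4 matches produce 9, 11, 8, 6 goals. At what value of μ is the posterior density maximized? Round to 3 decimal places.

7.094

Σ counts = 34. Posterior: Gamma(shape = 4.6+34 = 38.6, rate = 1.3+4 = 5.3).
Mode = (α−1)/β = 37.6/5.3 = 7.094.
Mean = α/β = 38.6/5.3 = 7.283.
This is the posterior mode — the MAP estimate.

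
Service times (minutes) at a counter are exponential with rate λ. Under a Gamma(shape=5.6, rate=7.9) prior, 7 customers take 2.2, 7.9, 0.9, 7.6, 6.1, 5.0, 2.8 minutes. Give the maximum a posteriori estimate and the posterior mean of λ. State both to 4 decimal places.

Σ times = 32.5. Posterior: Gamma(shape = 5.6+7 = 12.6, rate = 7.9+32.5 = 40.4).
Mode = (α−1)/β = 11.6/40.4 = 0.2871.
Mean = α/β = 12.6/40.4 = 0.3119.
The mean is pulled above the mode by the posterior's right skew.

MAP = 0.2871, posterior mean = 0.3119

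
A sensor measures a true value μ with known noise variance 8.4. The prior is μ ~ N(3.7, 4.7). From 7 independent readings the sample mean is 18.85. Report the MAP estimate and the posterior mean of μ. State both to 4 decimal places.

Posterior for μ is Normal. Precision-weighted mean: (1/4.7·3.7 + 7/8.4·18.85) / (1/4.7 + 7/8.4) = 15.7686.
A Normal posterior is symmetric, so mode = mean.

MAP: 15.7686. Posterior mean: 15.7686.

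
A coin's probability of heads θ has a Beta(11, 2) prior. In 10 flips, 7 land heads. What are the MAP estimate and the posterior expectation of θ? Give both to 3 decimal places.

MAP estimate = 0.810, posterior expectation = 0.783

Posterior: Beta(11+7, 2+3) = Beta(18, 5).
Mode = (18−1)/(18+5−2) = 17/21 = 0.810.
Mean = 18/(18+5) = 18/23 = 0.783.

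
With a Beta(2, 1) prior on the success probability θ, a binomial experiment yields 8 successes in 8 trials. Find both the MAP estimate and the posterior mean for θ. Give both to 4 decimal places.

Posterior: Beta(2+8, 1+0) = Beta(10, 1).
Since β = 1 ≤ 1 and α > 1, the Beta density is monotone increasing on [0,1]; the mode is at 1.
Mean = 10/(10+1) = 0.9091.
Mode > mean: the posterior has a left tail.

MAP estimate = 1.0000, posterior mean = 0.9091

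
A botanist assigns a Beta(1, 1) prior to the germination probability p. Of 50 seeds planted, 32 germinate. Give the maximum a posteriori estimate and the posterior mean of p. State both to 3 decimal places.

maximum a posteriori estimate = 0.640, posterior mean = 0.635

Posterior: Beta(1+32, 1+18) = Beta(33, 19).
Mode = (33−1)/(33+19−2) = 32/50 = 0.640.
Mean = 33/(33+19) = 33/52 = 0.635.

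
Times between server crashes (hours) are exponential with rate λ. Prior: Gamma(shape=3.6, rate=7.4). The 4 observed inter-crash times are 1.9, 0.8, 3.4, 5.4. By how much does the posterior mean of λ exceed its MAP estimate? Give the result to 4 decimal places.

0.0529

Σ times = 11.5. Posterior: Gamma(shape = 3.6+4 = 7.6, rate = 7.4+11.5 = 18.9).
Mode = (α−1)/β = 6.6/18.9 = 0.3492.
Mean = α/β = 7.6/18.9 = 0.4021.
Difference = 0.4021 − 0.3492 = 0.0529.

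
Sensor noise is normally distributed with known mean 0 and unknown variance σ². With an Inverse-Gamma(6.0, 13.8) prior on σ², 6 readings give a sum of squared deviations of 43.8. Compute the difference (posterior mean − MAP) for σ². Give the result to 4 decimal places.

Posterior: Inverse-Gamma(shape = 6.0+6/2 = 9.0, scale = 13.8+43.8/2 = 35.7).
Mode = β/(α+1) = 35.7/10.0 = 3.5700.
Mean = β/(α−1) = 35.7/8.0 = 4.4625.
Difference = 4.4625 − 3.5700 = 0.8925.
The mean is pulled above the mode by the posterior's right skew.

0.8925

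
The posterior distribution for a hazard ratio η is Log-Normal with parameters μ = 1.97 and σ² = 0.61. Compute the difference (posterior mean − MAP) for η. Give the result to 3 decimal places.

Mode = exp(μ − σ²) = exp(1.36) = 3.896.
Mean = exp(μ + σ²/2) = exp(2.275) = 9.728.
Difference = 9.728 − 3.896 = 5.832.

5.832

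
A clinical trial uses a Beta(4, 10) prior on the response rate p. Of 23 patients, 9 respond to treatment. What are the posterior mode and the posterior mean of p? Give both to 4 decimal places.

Posterior: Beta(4+9, 10+14) = Beta(13, 24).
Mode = (13−1)/(13+24−2) = 12/35 = 0.3429.
Mean = 13/(13+24) = 13/37 = 0.3514.

posterior mode = 0.3429, posterior mean = 0.3514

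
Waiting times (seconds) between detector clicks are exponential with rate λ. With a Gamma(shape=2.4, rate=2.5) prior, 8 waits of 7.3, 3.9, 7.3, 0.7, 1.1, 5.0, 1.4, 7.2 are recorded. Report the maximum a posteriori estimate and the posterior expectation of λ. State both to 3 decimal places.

Σ times = 33.9. Posterior: Gamma(shape = 2.4+8 = 10.4, rate = 2.5+33.9 = 36.4).
Mode = (α−1)/β = 9.4/36.4 = 0.258.
Mean = α/β = 10.4/36.4 = 0.286.
Right-skewed posterior ⇒ mode < mean.

MAP: 0.258. Posterior mean: 0.286.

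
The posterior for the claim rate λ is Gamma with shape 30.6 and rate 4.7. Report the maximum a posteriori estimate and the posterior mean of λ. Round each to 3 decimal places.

maximum a posteriori estimate = 6.298, posterior mean = 6.511

Mode = (α−1)/β = 29.6/4.7 = 6.298.
Mean = α/β = 30.6/4.7 = 6.511.
The mean is pulled above the mode by the posterior's right skew.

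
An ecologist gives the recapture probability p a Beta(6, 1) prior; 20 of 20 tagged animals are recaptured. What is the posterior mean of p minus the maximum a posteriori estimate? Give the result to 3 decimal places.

-0.037

Posterior: Beta(6+20, 1+0) = Beta(26, 1).
Since β = 1 ≤ 1 and α > 1, the Beta density is monotone increasing on [0,1]; the mode is at 1.
Mean = 26/(26+1) = 0.963.
Difference = 0.963 − 1.000 = -0.037.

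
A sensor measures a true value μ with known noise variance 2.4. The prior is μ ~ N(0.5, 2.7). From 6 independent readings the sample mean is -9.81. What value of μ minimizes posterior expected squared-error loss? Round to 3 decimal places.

Posterior for μ is Normal. Precision-weighted mean: (1/2.7·0.5 + 6/2.4·-9.81) / (1/2.7 + 6/2.4) = -8.480.
A Normal posterior is symmetric, so mode = mean.
Squared-error loss ⇒ the optimal estimator is the posterior mean.

-8.480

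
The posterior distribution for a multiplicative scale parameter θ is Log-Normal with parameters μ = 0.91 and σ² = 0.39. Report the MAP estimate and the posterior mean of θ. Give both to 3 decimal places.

Mode = exp(μ − σ²) = exp(0.52) = 1.682.
Mean = exp(μ + σ²/2) = exp(1.105) = 3.019.

MAP = 1.682, posterior mean = 3.019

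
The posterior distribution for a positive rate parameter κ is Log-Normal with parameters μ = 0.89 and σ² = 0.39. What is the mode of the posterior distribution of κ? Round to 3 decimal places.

Mode = exp(μ − σ²) = exp(0.50) = 1.649.
Mean = exp(μ + σ²/2) = exp(1.085) = 2.959.
This is the posterior mode — the MAP estimate.

1.649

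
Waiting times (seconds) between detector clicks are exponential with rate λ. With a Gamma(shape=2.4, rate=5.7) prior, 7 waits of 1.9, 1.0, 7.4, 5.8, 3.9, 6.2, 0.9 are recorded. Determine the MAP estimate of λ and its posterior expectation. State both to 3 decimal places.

Σ times = 27.1. Posterior: Gamma(shape = 2.4+7 = 9.4, rate = 5.7+27.1 = 32.8).
Mode = (α−1)/β = 8.4/32.8 = 0.256.
Mean = α/β = 9.4/32.8 = 0.287.
Mean > mode: the posterior has a right tail.

λ_MAP = 0.256, E[λ|data] = 0.287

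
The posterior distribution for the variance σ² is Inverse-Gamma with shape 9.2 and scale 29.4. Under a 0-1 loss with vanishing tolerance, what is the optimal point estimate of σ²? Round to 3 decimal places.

Mode = β/(α+1) = 29.4/10.2 = 2.882.
Mean = β/(α−1) = 29.4/8.2 = 3.585.
This is the posterior mode — the MAP estimate.

2.882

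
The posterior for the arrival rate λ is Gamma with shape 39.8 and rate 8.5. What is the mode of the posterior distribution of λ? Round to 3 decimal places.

4.565

Mode = (α−1)/β = 38.8/8.5 = 4.565.
Mean = α/β = 39.8/8.5 = 4.682.
This is the posterior mode — the MAP estimate.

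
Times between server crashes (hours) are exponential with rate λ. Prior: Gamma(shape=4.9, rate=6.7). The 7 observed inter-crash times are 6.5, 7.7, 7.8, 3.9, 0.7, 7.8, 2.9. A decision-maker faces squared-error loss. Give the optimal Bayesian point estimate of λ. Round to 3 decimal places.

0.270

Σ times = 37.3. Posterior: Gamma(shape = 4.9+7 = 11.9, rate = 6.7+37.3 = 44.0).
Mode = (α−1)/β = 10.9/44.0 = 0.248.
Mean = α/β = 11.9/44.0 = 0.270.
Squared-error loss ⇒ the optimal estimator is the posterior mean.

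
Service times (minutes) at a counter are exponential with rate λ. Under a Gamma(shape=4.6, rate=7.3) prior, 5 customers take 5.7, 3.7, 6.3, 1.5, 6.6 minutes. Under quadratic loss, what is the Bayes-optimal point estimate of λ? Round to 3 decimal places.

Σ times = 23.8. Posterior: Gamma(shape = 4.6+5 = 9.6, rate = 7.3+23.8 = 31.1).
Mode = (α−1)/β = 8.6/31.1 = 0.277.
Mean = α/β = 9.6/31.1 = 0.309.
Quadratic loss ⇒ the optimal estimator is the posterior mean.

0.309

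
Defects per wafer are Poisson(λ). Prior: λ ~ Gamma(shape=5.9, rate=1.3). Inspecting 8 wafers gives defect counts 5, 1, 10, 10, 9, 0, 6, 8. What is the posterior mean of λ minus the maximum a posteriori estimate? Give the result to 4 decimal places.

Σ counts = 49. Posterior: Gamma(shape = 5.9+49 = 54.9, rate = 1.3+8 = 9.3).
Mode = (α−1)/β = 53.9/9.3 = 5.7957.
Mean = α/β = 54.9/9.3 = 5.9032.
Difference = 5.9032 − 5.7957 = 0.1075.

0.1075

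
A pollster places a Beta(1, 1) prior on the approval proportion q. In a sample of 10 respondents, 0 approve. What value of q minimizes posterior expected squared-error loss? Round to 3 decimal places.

Posterior: Beta(1+0, 1+10) = Beta(1, 11).
Since α = 1 ≤ 1 and β > 1, the Beta density is monotone decreasing on [0,1]; the mode is at 0.
Mean = 1/(1+11) = 0.083.
Squared-error loss ⇒ the optimal estimator is the posterior mean.

0.083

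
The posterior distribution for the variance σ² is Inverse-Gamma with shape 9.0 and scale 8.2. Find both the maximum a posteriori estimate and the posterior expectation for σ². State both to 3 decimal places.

maximum a posteriori estimate = 0.820, posterior expectation = 1.025

Mode = β/(α+1) = 8.2/10.0 = 0.820.
Mean = β/(α−1) = 8.2/8.0 = 1.025.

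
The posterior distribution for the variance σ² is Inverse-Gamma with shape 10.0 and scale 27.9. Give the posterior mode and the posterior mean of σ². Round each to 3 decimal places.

MAP = 2.536, posterior mean = 3.100

Mode = β/(α+1) = 27.9/11.0 = 2.536.
Mean = β/(α−1) = 27.9/9.0 = 3.100.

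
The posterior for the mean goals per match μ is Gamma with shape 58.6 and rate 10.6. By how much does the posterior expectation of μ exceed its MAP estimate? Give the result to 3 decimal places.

0.094

Mode = (α−1)/β = 57.6/10.6 = 5.434.
Mean = α/β = 58.6/10.6 = 5.528.
Difference = 5.528 − 5.434 = 0.094.
The posterior is right-skewed, so the mean exceeds the mode.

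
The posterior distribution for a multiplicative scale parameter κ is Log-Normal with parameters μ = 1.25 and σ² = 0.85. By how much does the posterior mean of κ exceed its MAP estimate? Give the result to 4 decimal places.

Mode = exp(μ − σ²) = exp(0.40) = 1.4918.
Mean = exp(μ + σ²/2) = exp(1.675) = 5.3388.
Difference = 5.3388 − 1.4918 = 3.8470.

3.8470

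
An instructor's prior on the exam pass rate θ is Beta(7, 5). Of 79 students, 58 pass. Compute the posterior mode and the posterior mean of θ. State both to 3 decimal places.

Posterior: Beta(7+58, 5+21) = Beta(65, 26).
Mode = (65−1)/(65+26−2) = 64/89 = 0.719.
Mean = 65/(65+26) = 65/91 = 0.714.
Mode > mean: the posterior has a left tail.

posterior mode = 0.719, posterior mean = 0.714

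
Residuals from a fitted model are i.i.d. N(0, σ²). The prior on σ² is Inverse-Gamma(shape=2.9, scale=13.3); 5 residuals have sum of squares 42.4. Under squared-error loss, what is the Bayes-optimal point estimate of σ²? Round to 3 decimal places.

7.841

Posterior: Inverse-Gamma(shape = 2.9+5/2 = 5.4, scale = 13.3+42.4/2 = 34.5).
Mode = β/(α+1) = 34.5/6.4 = 5.391.
Mean = β/(α−1) = 34.5/4.4 = 7.841.
Squared-error loss ⇒ the optimal estimator is the posterior mean.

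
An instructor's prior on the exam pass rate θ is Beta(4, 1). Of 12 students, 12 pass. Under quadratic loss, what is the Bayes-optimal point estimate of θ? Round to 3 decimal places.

0.941

Posterior: Beta(4+12, 1+0) = Beta(16, 1).
Since β = 1 ≤ 1 and α > 1, the Beta density is monotone increasing on [0,1]; the mode is at 1.
Mean = 16/(16+1) = 0.941.
Quadratic loss ⇒ the optimal estimator is the posterior mean.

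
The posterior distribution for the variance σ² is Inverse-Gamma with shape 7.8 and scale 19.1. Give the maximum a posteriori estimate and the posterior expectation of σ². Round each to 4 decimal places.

Mode = β/(α+1) = 19.1/8.8 = 2.1705.
Mean = β/(α−1) = 19.1/6.8 = 2.8088.

MAP = 2.1705; posterior mean = 2.8088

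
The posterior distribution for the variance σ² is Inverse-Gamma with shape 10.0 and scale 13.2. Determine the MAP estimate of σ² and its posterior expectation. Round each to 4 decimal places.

Mode = β/(α+1) = 13.2/11.0 = 1.2000.
Mean = β/(α−1) = 13.2/9.0 = 1.4667.

MAP = 1.2000, posterior mean = 1.4667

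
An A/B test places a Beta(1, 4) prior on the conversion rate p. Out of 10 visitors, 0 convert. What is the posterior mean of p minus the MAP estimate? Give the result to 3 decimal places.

0.067

Posterior: Beta(1+0, 4+10) = Beta(1, 14).
Since α = 1 ≤ 1 and β > 1, the Beta density is monotone decreasing on [0,1]; the mode is at 0.
Mean = 1/(1+14) = 0.067.
Difference = 0.067 − 0.000 = 0.067.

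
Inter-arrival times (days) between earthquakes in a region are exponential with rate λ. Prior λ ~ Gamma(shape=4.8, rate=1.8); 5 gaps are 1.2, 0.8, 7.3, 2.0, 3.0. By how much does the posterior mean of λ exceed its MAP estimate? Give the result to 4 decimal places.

0.0621

Σ times = 14.3. Posterior: Gamma(shape = 4.8+5 = 9.8, rate = 1.8+14.3 = 16.1).
Mode = (α−1)/β = 8.8/16.1 = 0.5466.
Mean = α/β = 9.8/16.1 = 0.6087.
Difference = 0.6087 − 0.5466 = 0.0621.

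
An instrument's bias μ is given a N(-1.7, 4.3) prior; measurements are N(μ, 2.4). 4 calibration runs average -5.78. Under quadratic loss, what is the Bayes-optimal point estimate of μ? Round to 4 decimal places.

Posterior for μ is Normal. Precision-weighted mean: (1/4.3·-1.7 + 4/2.4·-5.78) / (1/4.3 + 4/2.4) = -5.2804.
A Normal posterior is symmetric, so mode = mean.
Quadratic loss ⇒ the optimal estimator is the posterior mean.

-5.2804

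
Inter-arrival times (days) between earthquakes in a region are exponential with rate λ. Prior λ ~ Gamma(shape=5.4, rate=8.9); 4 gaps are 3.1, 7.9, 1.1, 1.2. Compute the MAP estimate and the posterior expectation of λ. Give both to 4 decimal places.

Σ times = 13.3. Posterior: Gamma(shape = 5.4+4 = 9.4, rate = 8.9+13.3 = 22.2).
Mode = (α−1)/β = 8.4/22.2 = 0.3784.
Mean = α/β = 9.4/22.2 = 0.4234.
The posterior is right-skewed, so the mean exceeds the mode.

MAP = 0.3784, posterior mean = 0.4234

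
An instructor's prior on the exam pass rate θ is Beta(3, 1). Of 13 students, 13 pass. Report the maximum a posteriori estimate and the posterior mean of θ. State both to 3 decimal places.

MAP: 1.000. Posterior mean: 0.941.

Posterior: Beta(3+13, 1+0) = Beta(16, 1).
Since β = 1 ≤ 1 and α > 1, the Beta density is monotone increasing on [0,1]; the mode is at 1.
Mean = 16/(16+1) = 0.941.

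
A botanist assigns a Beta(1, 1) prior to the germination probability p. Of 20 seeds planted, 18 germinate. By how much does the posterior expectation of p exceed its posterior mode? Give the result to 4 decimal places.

-0.0364

Posterior: Beta(1+18, 1+2) = Beta(19, 3).
Mode = (19−1)/(19+3−2) = 18/20 = 0.9000.
With a flat prior the MAP equals the MLE, 18/20.
Mean = 19/(19+3) = 19/22 = 0.8636.
Difference = 0.8636 − 0.9000 = -0.0364.
The posterior is left-skewed, so the mode exceeds the mean.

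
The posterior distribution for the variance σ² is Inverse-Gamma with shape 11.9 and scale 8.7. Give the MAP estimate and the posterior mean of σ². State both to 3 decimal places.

Mode = β/(α+1) = 8.7/12.9 = 0.674.
Mean = β/(α−1) = 8.7/10.9 = 0.798.
The posterior is right-skewed, so the mean exceeds the mode.

MAP = 0.674; posterior mean = 0.798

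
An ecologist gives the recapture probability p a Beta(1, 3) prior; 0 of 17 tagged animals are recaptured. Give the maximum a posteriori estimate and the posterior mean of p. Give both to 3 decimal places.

p_MAP = 0.000, E[p|data] = 0.048

Posterior: Beta(1+0, 3+17) = Beta(1, 20).
Since α = 1 ≤ 1 and β > 1, the Beta density is monotone decreasing on [0,1]; the mode is at 0.
Mean = 1/(1+20) = 0.048.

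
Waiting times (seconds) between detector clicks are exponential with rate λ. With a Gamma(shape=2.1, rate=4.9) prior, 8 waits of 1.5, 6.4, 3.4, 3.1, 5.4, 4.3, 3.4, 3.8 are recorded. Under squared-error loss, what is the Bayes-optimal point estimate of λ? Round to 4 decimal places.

Σ times = 31.3. Posterior: Gamma(shape = 2.1+8 = 10.1, rate = 4.9+31.3 = 36.2).
Mode = (α−1)/β = 9.1/36.2 = 0.2514.
Mean = α/β = 10.1/36.2 = 0.2790.
Squared-error loss ⇒ the optimal estimator is the posterior mean.

0.2790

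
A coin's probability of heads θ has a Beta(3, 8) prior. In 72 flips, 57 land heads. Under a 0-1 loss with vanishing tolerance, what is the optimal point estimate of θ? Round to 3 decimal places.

Posterior: Beta(3+57, 8+15) = Beta(60, 23).
Mode = (60−1)/(60+23−2) = 59/81 = 0.728.
Mean = 60/(60+23) = 60/83 = 0.723.
This is the posterior mode — the MAP estimate.

0.728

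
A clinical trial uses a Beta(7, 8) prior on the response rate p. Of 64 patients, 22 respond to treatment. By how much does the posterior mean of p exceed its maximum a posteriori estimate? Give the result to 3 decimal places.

0.003

Posterior: Beta(7+22, 8+42) = Beta(29, 50).
Mode = (29−1)/(29+50−2) = 28/77 = 0.364.
Mean = 29/(29+50) = 29/79 = 0.367.
Difference = 0.367 − 0.364 = 0.003.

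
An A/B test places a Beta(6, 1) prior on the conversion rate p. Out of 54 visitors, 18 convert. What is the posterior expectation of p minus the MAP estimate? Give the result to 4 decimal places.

Posterior: Beta(6+18, 1+36) = Beta(24, 37).
Mode = (24−1)/(24+37−2) = 23/59 = 0.3898.
Mean = 24/(24+37) = 24/61 = 0.3934.
Difference = 0.3934 − 0.3898 = 0.0036.
The posterior is right-skewed, so the mean exceeds the mode.

0.0036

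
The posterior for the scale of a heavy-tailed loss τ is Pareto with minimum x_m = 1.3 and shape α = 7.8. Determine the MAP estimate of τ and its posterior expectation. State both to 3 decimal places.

The Pareto density is strictly decreasing on [x_m, ∞), so the mode is x_m = 1.300.
Mean = α·x_m/(α−1) = 7.8·1.3/6.8 = 1.491.
The posterior is right-skewed, so the mean exceeds the mode.

MAP = 1.300; posterior mean = 1.491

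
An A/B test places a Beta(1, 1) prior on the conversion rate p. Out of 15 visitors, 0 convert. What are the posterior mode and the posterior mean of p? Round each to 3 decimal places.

Posterior: Beta(1+0, 1+15) = Beta(1, 16).
Since α = 1 ≤ 1 and β > 1, the Beta density is monotone decreasing on [0,1]; the mode is at 0.
Mean = 1/(1+16) = 0.059.
Right-skewed posterior ⇒ mode < mean.

MAP = 0.000, posterior mean = 0.059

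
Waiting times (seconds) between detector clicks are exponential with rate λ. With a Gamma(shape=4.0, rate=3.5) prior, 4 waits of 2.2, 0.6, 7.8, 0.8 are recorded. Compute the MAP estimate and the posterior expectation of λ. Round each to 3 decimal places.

Σ times = 11.4. Posterior: Gamma(shape = 4.0+4 = 8.0, rate = 3.5+11.4 = 14.9).
Mode = (α−1)/β = 7.0/14.9 = 0.470.
Mean = α/β = 8.0/14.9 = 0.537.
Mean > mode: the posterior has a right tail.

λ_MAP = 0.470, E[λ|data] = 0.537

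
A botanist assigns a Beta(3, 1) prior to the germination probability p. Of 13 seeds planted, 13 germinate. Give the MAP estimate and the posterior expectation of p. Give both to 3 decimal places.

Posterior: Beta(3+13, 1+0) = Beta(16, 1).
Since β = 1 ≤ 1 and α > 1, the Beta density is monotone increasing on [0,1]; the mode is at 1.
Mean = 16/(16+1) = 0.941.

p_MAP = 1.000, E[p|data] = 0.941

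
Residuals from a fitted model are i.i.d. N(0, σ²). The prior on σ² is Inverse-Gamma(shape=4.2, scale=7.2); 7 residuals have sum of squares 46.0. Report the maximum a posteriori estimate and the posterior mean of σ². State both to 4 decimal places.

Posterior: Inverse-Gamma(shape = 4.2+7/2 = 7.7, scale = 7.2+46.0/2 = 30.2).
Mode = β/(α+1) = 30.2/8.7 = 3.4713.
Mean = β/(α−1) = 30.2/6.7 = 4.5075.

MAP = 3.4713; posterior mean = 4.5075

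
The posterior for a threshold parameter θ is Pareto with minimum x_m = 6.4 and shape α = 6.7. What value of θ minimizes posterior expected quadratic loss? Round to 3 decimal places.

The Pareto density is strictly decreasing on [x_m, ∞), so the mode is x_m = 6.400.
Mean = α·x_m/(α−1) = 6.7·6.4/5.7 = 7.523.
Quadratic loss ⇒ the optimal estimator is the posterior mean.

7.523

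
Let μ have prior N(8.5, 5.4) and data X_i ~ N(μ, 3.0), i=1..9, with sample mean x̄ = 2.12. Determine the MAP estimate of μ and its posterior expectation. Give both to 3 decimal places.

MAP = 2.491, posterior mean = 2.491

Posterior for μ is Normal. Precision-weighted mean: (1/5.4·8.5 + 9/3.0·2.12) / (1/5.4 + 9/3.0) = 2.491.
A Normal posterior is symmetric, so mode = mean.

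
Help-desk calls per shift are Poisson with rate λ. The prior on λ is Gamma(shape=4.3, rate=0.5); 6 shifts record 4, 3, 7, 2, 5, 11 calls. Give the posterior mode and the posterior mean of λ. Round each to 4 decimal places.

Σ counts = 32. Posterior: Gamma(shape = 4.3+32 = 36.3, rate = 0.5+6 = 6.5).
Mode = (α−1)/β = 35.3/6.5 = 5.4308.
Mean = α/β = 36.3/6.5 = 5.5846.

posterior mode = 5.4308, posterior mean = 5.5846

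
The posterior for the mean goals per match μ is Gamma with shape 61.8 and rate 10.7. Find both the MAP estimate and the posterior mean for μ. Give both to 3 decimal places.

μ_MAP = 5.682, E[μ|data] = 5.776

Mode = (α−1)/β = 60.8/10.7 = 5.682.
Mean = α/β = 61.8/10.7 = 5.776.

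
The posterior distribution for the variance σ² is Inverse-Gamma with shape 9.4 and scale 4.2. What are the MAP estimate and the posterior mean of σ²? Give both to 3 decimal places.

Mode = β/(α+1) = 4.2/10.4 = 0.404.
Mean = β/(α−1) = 4.2/8.4 = 0.500.
The mean is pulled above the mode by the posterior's right skew.

MAP: 0.404. Posterior mean: 0.500.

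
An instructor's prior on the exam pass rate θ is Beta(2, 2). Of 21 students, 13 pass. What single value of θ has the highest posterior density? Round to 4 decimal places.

0.6087

Posterior: Beta(2+13, 2+8) = Beta(15, 10).
Mode = (15−1)/(15+10−2) = 14/23 = 0.6087.
Mean = 15/(15+10) = 15/25 = 0.6000.
This is the posterior mode — the MAP estimate.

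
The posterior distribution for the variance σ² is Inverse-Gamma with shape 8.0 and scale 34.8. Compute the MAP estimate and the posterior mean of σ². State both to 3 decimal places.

MAP = 3.867; posterior mean = 4.971

Mode = β/(α+1) = 34.8/9.0 = 3.867.
Mean = β/(α−1) = 34.8/7.0 = 4.971.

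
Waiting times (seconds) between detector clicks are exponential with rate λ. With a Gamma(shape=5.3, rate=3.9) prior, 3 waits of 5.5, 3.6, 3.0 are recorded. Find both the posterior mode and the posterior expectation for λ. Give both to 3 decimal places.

MAP: 0.456. Posterior mean: 0.519.

Σ times = 12.1. Posterior: Gamma(shape = 5.3+3 = 8.3, rate = 3.9+12.1 = 16.0).
Mode = (α−1)/β = 7.3/16.0 = 0.456.
Mean = α/β = 8.3/16.0 = 0.519.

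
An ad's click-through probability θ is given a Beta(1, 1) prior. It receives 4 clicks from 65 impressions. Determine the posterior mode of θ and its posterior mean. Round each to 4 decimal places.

Posterior: Beta(1+4, 1+61) = Beta(5, 62).
Mode = (5−1)/(5+62−2) = 4/65 = 0.0615.
With a flat prior the MAP equals the MLE, 4/65.
Mean = 5/(5+62) = 5/67 = 0.0746.
The posterior is right-skewed, so the mean exceeds the mode.

MAP = 0.0615; posterior mean = 0.0746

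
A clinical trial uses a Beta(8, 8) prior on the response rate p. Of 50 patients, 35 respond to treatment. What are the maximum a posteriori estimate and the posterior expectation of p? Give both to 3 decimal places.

maximum a posteriori estimate = 0.656, posterior expectation = 0.652

Posterior: Beta(8+35, 8+15) = Beta(43, 23).
Mode = (43−1)/(43+23−2) = 42/64 = 0.656.
Mean = 43/(43+23) = 43/66 = 0.652.
Left-skewed posterior ⇒ mean < mode.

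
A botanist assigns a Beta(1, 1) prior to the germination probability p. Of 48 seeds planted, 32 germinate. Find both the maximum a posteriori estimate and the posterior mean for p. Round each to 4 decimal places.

Posterior: Beta(1+32, 1+16) = Beta(33, 17).
Mode = (33−1)/(33+17−2) = 32/48 = 0.6667.
With a flat prior the MAP equals the MLE, 32/48.
Mean = 33/(33+17) = 33/50 = 0.6600.

MAP: 0.6667. Posterior mean: 0.6600.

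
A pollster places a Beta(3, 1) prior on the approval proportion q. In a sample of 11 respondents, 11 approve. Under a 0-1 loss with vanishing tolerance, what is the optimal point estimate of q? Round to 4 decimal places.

1.0000

Posterior: Beta(3+11, 1+0) = Beta(14, 1).
Since β = 1 ≤ 1 and α > 1, the Beta density is monotone increasing on [0,1]; the mode is at 1.
Mean = 14/(14+1) = 0.9333.
This is the posterior mode — the MAP estimate.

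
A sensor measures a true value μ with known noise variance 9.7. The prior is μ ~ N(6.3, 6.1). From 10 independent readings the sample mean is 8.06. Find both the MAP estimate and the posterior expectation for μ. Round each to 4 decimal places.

MAP = 7.8185; posterior mean = 7.8185

Posterior for μ is Normal. Precision-weighted mean: (1/6.1·6.3 + 10/9.7·8.06) / (1/6.1 + 10/9.7) = 7.8185.
A Normal posterior is symmetric, so mode = mean.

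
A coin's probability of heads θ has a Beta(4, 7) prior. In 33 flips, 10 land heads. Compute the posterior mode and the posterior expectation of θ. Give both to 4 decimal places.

θ_MAP = 0.3095, E[θ|data] = 0.3182

Posterior: Beta(4+10, 7+23) = Beta(14, 30).
Mode = (14−1)/(14+30−2) = 13/42 = 0.3095.
Mean = 14/(14+30) = 14/44 = 0.3182.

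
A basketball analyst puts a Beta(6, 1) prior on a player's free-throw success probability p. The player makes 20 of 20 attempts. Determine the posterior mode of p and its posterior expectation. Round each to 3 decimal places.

p_MAP = 1.000, E[p|data] = 0.963

Posterior: Beta(6+20, 1+0) = Beta(26, 1).
Since β = 1 ≤ 1 and α > 1, the Beta density is monotone increasing on [0,1]; the mode is at 1.
Mean = 26/(26+1) = 0.963.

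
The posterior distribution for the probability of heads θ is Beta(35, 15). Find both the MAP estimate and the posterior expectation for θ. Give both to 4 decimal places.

MAP = 0.7083; posterior mean = 0.7000

Mode = (35−1)/(35+15−2) = 34/48 = 0.7083.
Mean = 35/(35+15) = 35/50 = 0.7000.
Left-skewed posterior ⇒ mean < mode.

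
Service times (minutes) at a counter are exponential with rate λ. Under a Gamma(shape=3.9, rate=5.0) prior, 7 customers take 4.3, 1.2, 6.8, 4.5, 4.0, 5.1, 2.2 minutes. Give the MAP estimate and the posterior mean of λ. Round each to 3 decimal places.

Σ times = 28.1. Posterior: Gamma(shape = 3.9+7 = 10.9, rate = 5.0+28.1 = 33.1).
Mode = (α−1)/β = 9.9/33.1 = 0.299.
Mean = α/β = 10.9/33.1 = 0.329.

MAP: 0.299. Posterior mean: 0.329.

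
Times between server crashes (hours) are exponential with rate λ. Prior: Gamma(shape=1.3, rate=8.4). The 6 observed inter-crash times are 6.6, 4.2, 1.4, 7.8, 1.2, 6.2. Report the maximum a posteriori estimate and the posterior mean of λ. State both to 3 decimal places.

MAP = 0.176; posterior mean = 0.204

Σ times = 27.4. Posterior: Gamma(shape = 1.3+6 = 7.3, rate = 8.4+27.4 = 35.8).
Mode = (α−1)/β = 6.3/35.8 = 0.176.
Mean = α/β = 7.3/35.8 = 0.204.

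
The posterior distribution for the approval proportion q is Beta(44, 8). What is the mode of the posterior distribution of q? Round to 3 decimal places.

Mode = (44−1)/(44+8−2) = 43/50 = 0.860.
Mean = 44/(44+8) = 44/52 = 0.846.
This is the posterior mode — the MAP estimate.

0.860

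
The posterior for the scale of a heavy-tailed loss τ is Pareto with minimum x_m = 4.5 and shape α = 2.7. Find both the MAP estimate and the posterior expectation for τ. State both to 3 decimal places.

The Pareto density is strictly decreasing on [x_m, ∞), so the mode is x_m = 4.500.
Mean = α·x_m/(α−1) = 2.7·4.5/1.7 = 7.147.
Right-skewed posterior ⇒ mode < mean.

MAP = 4.500; posterior mean = 7.147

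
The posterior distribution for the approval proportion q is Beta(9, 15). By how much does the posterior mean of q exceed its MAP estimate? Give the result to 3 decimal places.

0.011

Mode = (9−1)/(9+15−2) = 8/22 = 0.364.
Mean = 9/(9+15) = 9/24 = 0.375.
Difference = 0.375 − 0.364 = 0.011.
The mean is pulled above the mode by the posterior's right skew.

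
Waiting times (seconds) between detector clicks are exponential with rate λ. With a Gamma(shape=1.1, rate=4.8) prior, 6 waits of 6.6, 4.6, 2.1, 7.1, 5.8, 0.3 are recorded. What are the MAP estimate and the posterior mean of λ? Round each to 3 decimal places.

Σ times = 26.5. Posterior: Gamma(shape = 1.1+6 = 7.1, rate = 4.8+26.5 = 31.3).
Mode = (α−1)/β = 6.1/31.3 = 0.195.
Mean = α/β = 7.1/31.3 = 0.227.

λ_MAP = 0.195, E[λ|data] = 0.227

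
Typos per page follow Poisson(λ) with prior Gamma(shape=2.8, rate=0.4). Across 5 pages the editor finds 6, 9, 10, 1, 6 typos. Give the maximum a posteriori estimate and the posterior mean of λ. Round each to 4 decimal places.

MAP = 6.2593, posterior mean = 6.4444

Σ counts = 32. Posterior: Gamma(shape = 2.8+32 = 34.8, rate = 0.4+5 = 5.4).
Mode = (α−1)/β = 33.8/5.4 = 6.2593.
Mean = α/β = 34.8/5.4 = 6.4444.
The posterior is right-skewed, so the mean exceeds the mode.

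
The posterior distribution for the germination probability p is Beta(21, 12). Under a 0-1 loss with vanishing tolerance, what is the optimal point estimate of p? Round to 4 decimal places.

0.6452

Mode = (21−1)/(21+12−2) = 20/31 = 0.6452.
Mean = 21/(21+12) = 21/33 = 0.6364.
This is the posterior mode — the MAP estimate.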